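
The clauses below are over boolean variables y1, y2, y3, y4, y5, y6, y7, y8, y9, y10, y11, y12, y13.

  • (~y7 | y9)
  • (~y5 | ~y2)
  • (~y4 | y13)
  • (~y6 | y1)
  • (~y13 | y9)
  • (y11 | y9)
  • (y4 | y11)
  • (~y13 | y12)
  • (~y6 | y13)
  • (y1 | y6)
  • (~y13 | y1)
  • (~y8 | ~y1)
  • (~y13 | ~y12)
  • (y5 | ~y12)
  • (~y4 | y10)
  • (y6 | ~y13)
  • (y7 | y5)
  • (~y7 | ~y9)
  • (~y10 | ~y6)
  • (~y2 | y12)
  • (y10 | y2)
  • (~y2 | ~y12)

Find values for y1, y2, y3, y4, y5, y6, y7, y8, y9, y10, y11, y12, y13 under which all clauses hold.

y1=True, y2=False, y3=True, y4=False, y5=True, y6=False, y7=False, y8=False, y9=False, y10=True, y11=True, y12=False, y13=False

Pure literal: y8 appears only negated; assign y8 = False.
y11 occurs only positively in the remaining clauses — set y11 = True.
Set y1 = True and propagate.
Set y2 = False and propagate.
  then y10 is forced to True.
  then y6 is forced to False.
  then y13 is forced to False.
  then y4 is forced to False.
For the remaining variables, y3 = True, y5 = True, y7 = False, y9 = False, y12 = False works.
Check each clause:
  1. (y9 | ~y7) — ~y7 is true.
  2. (~y2 | ~y5) — ~y2 is true.
  3. (y13 | ~y4) — ~y4 is true.
  4. (y1 | ~y6) — y1 is true.
  5. (~y13 | y9) — ~y13 is true.
  6. (y9 | y11) — y11 is true.
  7. (y11 | y4) — y11 is true.
  8. (y12 | ~y13) — ~y13 is true.
  9. (~y6 | y13) — ~y6 is true.
  10. (y6 | y1) — y1 is true.
  11. (~y13 | y1) — y1 is true.
  12. (~y8 | ~y1) — ~y8 is true.
  13. (~y12 | ~y13) — ~y13 is true.
  14. (~y12 | y5) — ~y12 is true.
  15. (y10 | ~y4) — y10 is true.
  16. (~y13 | y6) — ~y13 is true.
  17. (y5 | y7) — y5 is true.
  18. (~y7 | ~y9) — ~y7 is true.
  19. (~y6 | ~y10) — ~y6 is true.
  20. (~y2 | y12) — ~y2 is true.
  21. (y2 | y10) — y10 is true.
  22. (~y12 | ~y2) — ~y12 is true.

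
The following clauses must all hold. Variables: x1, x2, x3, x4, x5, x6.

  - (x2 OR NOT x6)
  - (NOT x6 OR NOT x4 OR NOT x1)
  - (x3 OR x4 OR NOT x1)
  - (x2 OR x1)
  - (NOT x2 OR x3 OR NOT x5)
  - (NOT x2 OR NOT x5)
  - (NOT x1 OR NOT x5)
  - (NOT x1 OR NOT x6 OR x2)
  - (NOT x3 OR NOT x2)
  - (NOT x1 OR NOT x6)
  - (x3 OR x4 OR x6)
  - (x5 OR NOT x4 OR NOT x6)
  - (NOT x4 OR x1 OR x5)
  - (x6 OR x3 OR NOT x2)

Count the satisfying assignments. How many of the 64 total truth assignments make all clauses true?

The models are:
  x1=F x2=T x3=F x4=F x5=F x6=T
  x1=T x2=F x3=F x4=T x5=F x6=F
  x1=T x2=F x3=T x4=F x5=F x6=F
  x1=T x2=F x3=T x4=T x5=F x6=F
Count: 4.

4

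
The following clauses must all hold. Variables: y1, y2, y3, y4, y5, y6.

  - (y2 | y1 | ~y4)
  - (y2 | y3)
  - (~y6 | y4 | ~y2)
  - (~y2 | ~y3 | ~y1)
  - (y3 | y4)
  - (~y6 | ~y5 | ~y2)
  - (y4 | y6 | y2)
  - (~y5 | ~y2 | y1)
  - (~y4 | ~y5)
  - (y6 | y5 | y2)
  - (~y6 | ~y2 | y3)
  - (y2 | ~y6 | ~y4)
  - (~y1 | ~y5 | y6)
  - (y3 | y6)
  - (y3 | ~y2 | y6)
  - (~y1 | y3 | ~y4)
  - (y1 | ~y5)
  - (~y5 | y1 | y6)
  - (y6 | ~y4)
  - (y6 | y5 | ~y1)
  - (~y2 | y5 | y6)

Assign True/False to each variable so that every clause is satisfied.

y1 = False  y2 = False  y3 = True  y4 = False  y5 = False  y6 = True

Check each clause:
  1. (y2 | ~y4 | y1) — ~y4 is true.
  2. (y2 | y3) — y3 is true.
  3. (y4 | ~y6 | ~y2) — ~y2 is true.
  4. (~y2 | ~y3 | ~y1) — ~y1 is true.
  5. (y3 | y4) — y3 is true.
  6. (~y6 | ~y5 | ~y2) — ~y5 is true.
  7. (y6 | y4 | y2) — y6 is true.
  8. (y1 | ~y5 | ~y2) — ~y5 is true.
  9. (~y4 | ~y5) — ~y5 is true.
  10. (y2 | y5 | y6) — y6 is true.
  11. (~y2 | ~y6 | y3) — y3 is true.
  12. (y2 | ~y6 | ~y4) — ~y4 is true.
  13. (y6 | ~y1 | ~y5) — ~y5 is true.
  14. (y6 | y3) — y3 is true.
  15. (y6 | y3 | ~y2) — y3 is true.
  16. (~y1 | ~y4 | y3) — y3 is true.
  17. (y1 | ~y5) — ~y5 is true.
  18. (y1 | ~y5 | y6) — ~y5 is true.
  19. (y6 | ~y4) — ~y4 is true.
  20. (y5 | y6 | ~y1) — y6 is true.
  21. (y5 | ~y2 | y6) — ~y2 is true.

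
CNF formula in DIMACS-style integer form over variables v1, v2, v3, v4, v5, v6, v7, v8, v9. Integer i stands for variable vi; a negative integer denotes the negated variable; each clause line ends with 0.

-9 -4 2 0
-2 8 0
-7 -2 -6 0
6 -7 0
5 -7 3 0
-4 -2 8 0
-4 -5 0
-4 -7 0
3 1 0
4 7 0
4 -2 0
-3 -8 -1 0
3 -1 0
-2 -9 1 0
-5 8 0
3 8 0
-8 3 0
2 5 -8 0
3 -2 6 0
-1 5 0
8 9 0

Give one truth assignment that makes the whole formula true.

v1 = F  v2 = F  v3 = T  v4 = F  v5 = T  v6 = T  v7 = T  v8 = T  v9 = T

Branch on v1: take v1 = False.
  then v3 is forced to True.
Branch on v2: take v2 = False.
For the remaining variables, v4 = False, v5 = True, v6 = True, v7 = True, v8 = True, v9 = True works.
Check each clause:
  1. (~v9 | v2 | ~v4) — ~v4 is true.
  2. (v8 | ~v2) — v8 is true.
  3. (~v6 | ~v7 | ~v2) — ~v2 is true.
  4. (~v7 | v6) — v6 is true.
  5. (~v7 | v5 | v3) — v3 is true.
  6. (v8 | ~v4 | ~v2) — v8 is true.
  7. (~v4 | ~v5) — ~v4 is true.
  8. (~v7 | ~v4) — ~v4 is true.
  9. (v1 | v3) — v3 is true.
  10. (v4 | v7) — v7 is true.
  11. (~v2 | v4) — ~v2 is true.
  12. (~v3 | ~v1 | ~v8) — ~v1 is true.
  13. (~v1 | v3) — v3 is true.
  14. (v1 | ~v2 | ~v9) — ~v2 is true.
  15. (~v5 | v8) — v8 is true.
  16. (v8 | v3) — v8 is true.
  17. (~v8 | v3) — v3 is true.
  18. (v2 | ~v8 | v5) — v5 is true.
  19. (v3 | ~v2 | v6) — v3 is true.
  20. (~v1 | v5) — v5 is true.
  21. (v8 | v9) — v8 is true.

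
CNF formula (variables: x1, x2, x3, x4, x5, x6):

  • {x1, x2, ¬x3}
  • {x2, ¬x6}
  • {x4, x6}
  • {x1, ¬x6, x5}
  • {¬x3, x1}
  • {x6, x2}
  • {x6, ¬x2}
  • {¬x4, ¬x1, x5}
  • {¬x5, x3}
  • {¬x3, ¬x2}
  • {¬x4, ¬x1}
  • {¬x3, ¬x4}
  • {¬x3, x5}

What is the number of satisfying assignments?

1

The models are:
  x1=1 x2=1 x3=0 x4=0 x5=0 x6=1
Count: 1.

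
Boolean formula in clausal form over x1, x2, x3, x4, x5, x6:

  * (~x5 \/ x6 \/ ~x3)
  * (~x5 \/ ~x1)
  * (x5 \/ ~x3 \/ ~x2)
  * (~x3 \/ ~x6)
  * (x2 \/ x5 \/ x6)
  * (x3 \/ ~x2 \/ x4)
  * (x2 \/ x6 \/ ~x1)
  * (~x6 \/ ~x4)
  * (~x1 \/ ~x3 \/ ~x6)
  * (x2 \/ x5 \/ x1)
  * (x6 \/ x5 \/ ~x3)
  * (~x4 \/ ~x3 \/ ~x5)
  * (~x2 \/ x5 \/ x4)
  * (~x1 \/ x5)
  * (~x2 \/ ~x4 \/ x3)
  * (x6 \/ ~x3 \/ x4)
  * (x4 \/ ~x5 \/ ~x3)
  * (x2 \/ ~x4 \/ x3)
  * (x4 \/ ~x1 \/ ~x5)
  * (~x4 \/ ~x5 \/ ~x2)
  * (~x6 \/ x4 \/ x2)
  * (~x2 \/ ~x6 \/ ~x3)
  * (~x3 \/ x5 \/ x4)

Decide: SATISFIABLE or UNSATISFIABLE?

SATISFIABLE

Set x1 = False and propagate.
The remaining clauses are satisfied by x2 = False, x3 = False, x4 = False, x5 = True, x6 = False.
So x1=0  x2=0  x3=0  x4=0  x5=1  x6=0 is a satisfying assignment.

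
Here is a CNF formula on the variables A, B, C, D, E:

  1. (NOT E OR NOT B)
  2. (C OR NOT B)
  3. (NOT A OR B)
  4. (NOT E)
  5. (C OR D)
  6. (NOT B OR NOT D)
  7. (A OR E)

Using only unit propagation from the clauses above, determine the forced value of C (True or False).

True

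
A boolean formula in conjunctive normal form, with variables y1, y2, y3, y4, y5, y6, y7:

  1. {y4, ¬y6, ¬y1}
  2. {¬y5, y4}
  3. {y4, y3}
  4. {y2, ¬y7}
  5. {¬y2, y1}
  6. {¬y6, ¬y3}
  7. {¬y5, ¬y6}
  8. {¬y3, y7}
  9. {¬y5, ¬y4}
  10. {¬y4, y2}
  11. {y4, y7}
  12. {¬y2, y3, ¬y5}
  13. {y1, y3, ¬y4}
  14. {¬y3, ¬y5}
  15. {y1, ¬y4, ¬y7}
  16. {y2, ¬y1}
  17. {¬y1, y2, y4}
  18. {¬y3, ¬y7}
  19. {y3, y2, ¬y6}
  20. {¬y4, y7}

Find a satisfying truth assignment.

y1=T  y2=T  y3=F  y4=T  y5=F  y6=T  y7=T

y5 occurs only negated in the remaining clauses — set y5 = False.
Try y1 = True.
  then y2 is forced to True.
Set y3 = False and propagate.
  then y4 is forced to True.
  then y7 is forced to True.
y6 is now unconstrained; take y6 = True.
Check each clause:
  1. {¬y6, y4, ¬y1} — y4 is true.
  2. {¬y5, y4} — ¬y5 is true.
  3. {y4, y3} — y4 is true.
  4. {¬y7, y2} — y2 is true.
  5. {y1, ¬y2} — y1 is true.
  6. {¬y6, ¬y3} — ¬y3 is true.
  7. {¬y5, ¬y6} — ¬y5 is true.
  8. {¬y3, y7} — ¬y3 is true.
  9. {¬y4, ¬y5} — ¬y5 is true.
  10. {y2, ¬y4} — y2 is true.
  11. {y4, y7} — y4 is true.
  12. {y3, ¬y2, ¬y5} — ¬y5 is true.
  13. {¬y4, y3, y1} — y1 is true.
  14. {¬y5, ¬y3} — ¬y5 is true.
  15. {¬y7, y1, ¬y4} — y1 is true.
  16. {y2, ¬y1} — y2 is true.
  17. {¬y1, y4, y2} — y2 is true.
  18. {¬y3, ¬y7} — ¬y3 is true.
  19. {¬y6, y3, y2} — y2 is true.
  20. {¬y4, y7} — y7 is true.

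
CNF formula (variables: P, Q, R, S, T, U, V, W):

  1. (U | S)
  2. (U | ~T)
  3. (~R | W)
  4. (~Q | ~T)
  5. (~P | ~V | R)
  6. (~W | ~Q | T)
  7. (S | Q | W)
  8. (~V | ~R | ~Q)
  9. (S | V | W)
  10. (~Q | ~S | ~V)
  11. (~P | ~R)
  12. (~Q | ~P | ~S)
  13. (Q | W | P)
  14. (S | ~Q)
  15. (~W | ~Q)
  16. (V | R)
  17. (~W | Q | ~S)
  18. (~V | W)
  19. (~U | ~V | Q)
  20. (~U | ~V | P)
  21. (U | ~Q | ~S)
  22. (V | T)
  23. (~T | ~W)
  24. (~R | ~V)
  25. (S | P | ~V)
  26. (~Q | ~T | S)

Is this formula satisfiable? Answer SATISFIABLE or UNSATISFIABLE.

Q = True:
  propagation gives T=False, W=False, R=False, S=True; an empty clause results — contradiction.
Q = False:
  V = True:
    propagation gives W=True, S=False, U=True; an empty clause results — contradiction.
  V = False:
    propagation gives R=True, W=True, P=False, S=False; an empty clause results — contradiction.
Every branch closes, so no satisfying assignment exists.

UNSATISFIABLE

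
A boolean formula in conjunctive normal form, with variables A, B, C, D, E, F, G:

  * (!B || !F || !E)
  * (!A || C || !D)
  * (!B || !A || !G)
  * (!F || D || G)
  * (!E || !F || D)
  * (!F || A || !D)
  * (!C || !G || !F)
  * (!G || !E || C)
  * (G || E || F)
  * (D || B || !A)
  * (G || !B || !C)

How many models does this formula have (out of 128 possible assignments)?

26

Case analysis on F and G:
  F=T, G=T: remaining (A,B,C,D,E) ∈ {(F,F,F,F,F); (F,T,F,F,F)} — 2.
  F=T, G=F: remaining (A,B,C,D,E) ∈ {(T,F,T,T,F); (T,F,T,T,T)} — 2.
  F=F, G=T: 14 of the 32 assignments to (A,B,C,D,E) work.
  F=F, G=F: 8 of the 32 assignments to (A,B,C,D,E) work.
Total: 2 + 2 + 14 + 8 = 26.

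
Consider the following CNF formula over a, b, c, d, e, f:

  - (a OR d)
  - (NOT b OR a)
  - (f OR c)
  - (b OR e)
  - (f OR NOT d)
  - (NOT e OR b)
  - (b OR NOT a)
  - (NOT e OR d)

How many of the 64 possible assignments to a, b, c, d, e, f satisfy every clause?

Split on b, then a.
  b=1, a=1: 7 of the 16 assignments to (c,d,e,f) work.
  b=1, a=0: a clause becomes empty — 0.
  b=0, a=1: a clause becomes empty — 0.
  b=0, a=0: a clause becomes empty — 0.
Total: 7 + 0 + 0 + 0 = 7.

7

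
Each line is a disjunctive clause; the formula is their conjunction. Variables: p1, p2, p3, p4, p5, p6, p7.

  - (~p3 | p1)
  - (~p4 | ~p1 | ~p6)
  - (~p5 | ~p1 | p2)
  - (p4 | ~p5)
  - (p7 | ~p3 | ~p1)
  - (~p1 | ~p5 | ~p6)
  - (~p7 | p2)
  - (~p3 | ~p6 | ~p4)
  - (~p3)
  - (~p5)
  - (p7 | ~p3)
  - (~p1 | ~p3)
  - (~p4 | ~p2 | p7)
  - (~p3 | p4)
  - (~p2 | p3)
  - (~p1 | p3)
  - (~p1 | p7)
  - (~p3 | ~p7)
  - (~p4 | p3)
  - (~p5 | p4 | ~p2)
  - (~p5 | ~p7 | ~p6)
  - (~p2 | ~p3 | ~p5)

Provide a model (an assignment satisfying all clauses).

p1=False, p2=False, p3=False, p4=False, p5=False, p6=True, p7=False

Check each clause:
  1. (~p3 | p1) — ~p3 is true.
  2. (~p1 | ~p6 | ~p4) — ~p4 is true.
  3. (~p5 | ~p1 | p2) — ~p5 is true.
  4. (p4 | ~p5) — ~p5 is true.
  5. (~p1 | ~p3 | p7) — ~p3 is true.
  6. (~p6 | ~p1 | ~p5) — ~p5 is true.
  7. (p2 | ~p7) — ~p7 is true.
  8. (~p4 | ~p6 | ~p3) — ~p4 is true.
  9. (~p3) — ~p3 is true.
  10. (~p5) — ~p5 is true.
  11. (~p3 | p7) — ~p3 is true.
  12. (~p1 | ~p3) — ~p3 is true.
  13. (~p2 | p7 | ~p4) — ~p4 is true.
  14. (~p3 | p4) — ~p3 is true.
  15. (~p2 | p3) — ~p2 is true.
  16. (~p1 | p3) — ~p1 is true.
  17. (~p1 | p7) — ~p1 is true.
  18. (~p3 | ~p7) — ~p7 is true.
  19. (p3 | ~p4) — ~p4 is true.
  20. (~p5 | p4 | ~p2) — ~p5 is true.
  21. (~p5 | ~p6 | ~p7) — ~p7 is true.
  22. (~p3 | ~p2 | ~p5) — ~p5 is true.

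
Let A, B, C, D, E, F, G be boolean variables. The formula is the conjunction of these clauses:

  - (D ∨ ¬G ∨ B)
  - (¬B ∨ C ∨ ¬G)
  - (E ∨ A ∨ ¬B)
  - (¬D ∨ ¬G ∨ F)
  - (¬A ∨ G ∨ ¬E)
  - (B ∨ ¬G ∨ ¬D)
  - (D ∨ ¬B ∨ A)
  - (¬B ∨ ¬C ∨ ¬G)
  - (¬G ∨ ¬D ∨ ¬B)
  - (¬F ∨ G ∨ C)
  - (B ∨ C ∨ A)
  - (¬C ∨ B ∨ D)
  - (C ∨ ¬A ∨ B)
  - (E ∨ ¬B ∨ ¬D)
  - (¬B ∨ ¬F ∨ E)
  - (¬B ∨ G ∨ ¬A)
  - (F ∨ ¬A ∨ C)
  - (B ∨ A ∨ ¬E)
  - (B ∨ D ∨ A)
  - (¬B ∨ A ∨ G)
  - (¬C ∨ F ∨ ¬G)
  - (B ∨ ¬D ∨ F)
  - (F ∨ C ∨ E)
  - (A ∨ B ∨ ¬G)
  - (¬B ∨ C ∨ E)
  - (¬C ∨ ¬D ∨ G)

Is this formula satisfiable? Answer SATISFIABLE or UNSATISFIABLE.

UNSATISFIABLE

B = True:
  G = True:
    propagation gives C=True; an empty clause results — contradiction.
  G = False:
    propagation gives A=False; an empty clause results — contradiction.
B = False:
  C = True:
    propagation gives D=True, G=False; an empty clause results — contradiction.
  C = False:
    propagation gives A=True; an empty clause results — contradiction.
Every branch closes, so no satisfying assignment exists.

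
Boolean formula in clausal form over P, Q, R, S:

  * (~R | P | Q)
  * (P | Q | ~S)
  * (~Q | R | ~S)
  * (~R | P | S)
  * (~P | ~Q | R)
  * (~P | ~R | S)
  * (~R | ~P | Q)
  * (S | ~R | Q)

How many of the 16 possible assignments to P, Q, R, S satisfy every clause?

The models are:
  P=F Q=F R=F S=F
  P=F Q=T R=F S=F
  P=F Q=T R=T S=T
  P=T Q=F R=F S=F
  P=T Q=F R=F S=T
  P=T Q=T R=T S=T
That's 6 in total.

6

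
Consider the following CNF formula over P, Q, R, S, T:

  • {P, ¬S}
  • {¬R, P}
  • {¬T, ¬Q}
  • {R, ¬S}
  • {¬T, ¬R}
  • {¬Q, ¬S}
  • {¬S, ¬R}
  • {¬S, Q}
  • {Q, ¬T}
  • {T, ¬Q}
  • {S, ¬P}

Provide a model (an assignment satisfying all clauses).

P=False, Q=False, R=False, S=False, T=False

Branch on P: take P = False.
  then S is forced to False.
  then R is forced to False.
The remaining clauses are satisfied by Q = False, T = False.
Every clause has at least one true literal under this assignment.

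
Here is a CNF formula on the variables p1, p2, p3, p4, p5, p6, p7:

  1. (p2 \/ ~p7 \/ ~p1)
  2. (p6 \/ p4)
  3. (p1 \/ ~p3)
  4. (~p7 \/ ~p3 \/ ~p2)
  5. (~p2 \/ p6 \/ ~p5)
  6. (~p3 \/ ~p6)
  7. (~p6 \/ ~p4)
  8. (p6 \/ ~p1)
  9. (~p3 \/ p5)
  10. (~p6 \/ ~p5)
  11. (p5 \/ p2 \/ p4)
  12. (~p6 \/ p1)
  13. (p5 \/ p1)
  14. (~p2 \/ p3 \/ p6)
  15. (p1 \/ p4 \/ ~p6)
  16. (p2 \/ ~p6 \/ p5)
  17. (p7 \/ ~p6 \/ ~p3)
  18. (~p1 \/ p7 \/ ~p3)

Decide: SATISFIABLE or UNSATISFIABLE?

Try p1 = True.
  then p6 is forced to True.
  then p3 is forced to False.
  then p4 is forced to False.
  then p5 is forced to False.
  then p2 is forced to True.
p7 is now unconstrained; take p7 = False.
So p1 = True, p2 = True, p3 = False, p4 = False, p5 = False, p6 = True, p7 = False is a satisfying assignment.

SATISFIABLE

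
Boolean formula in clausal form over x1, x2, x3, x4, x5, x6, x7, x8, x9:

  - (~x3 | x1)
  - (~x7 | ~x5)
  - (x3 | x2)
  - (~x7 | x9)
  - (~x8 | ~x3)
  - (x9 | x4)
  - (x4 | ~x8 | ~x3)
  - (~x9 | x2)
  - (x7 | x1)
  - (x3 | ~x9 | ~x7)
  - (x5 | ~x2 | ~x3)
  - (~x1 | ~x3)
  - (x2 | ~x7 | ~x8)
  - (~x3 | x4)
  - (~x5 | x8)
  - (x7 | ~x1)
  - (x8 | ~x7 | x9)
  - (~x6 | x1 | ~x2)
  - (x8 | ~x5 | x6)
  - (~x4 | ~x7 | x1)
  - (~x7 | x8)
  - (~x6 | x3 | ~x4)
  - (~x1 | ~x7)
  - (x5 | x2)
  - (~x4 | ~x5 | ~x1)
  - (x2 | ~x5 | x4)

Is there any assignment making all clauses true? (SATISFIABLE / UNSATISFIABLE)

UNSATISFIABLE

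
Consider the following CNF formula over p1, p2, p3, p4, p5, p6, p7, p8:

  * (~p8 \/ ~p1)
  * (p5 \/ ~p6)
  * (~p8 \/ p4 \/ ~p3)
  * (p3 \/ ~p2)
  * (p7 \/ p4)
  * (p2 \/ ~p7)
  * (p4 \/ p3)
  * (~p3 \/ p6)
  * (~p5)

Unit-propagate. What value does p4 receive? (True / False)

(~p5) is a unit clause: p5 = False.
From (~p6 \/ p5) and p5 = False: p6 = False.
(p6 \/ ~p3): since p6 = False, the clause reduces to (~p3). p3 = False.
From (p3 \/ ~p2) and p3 = False: p2 = False.
(p2 \/ ~p7) with p2 = False leaves only ~p7, so p7 = False.
In (p7 \/ p4), p7 is now false; p4 must hold, so p4 = True.

True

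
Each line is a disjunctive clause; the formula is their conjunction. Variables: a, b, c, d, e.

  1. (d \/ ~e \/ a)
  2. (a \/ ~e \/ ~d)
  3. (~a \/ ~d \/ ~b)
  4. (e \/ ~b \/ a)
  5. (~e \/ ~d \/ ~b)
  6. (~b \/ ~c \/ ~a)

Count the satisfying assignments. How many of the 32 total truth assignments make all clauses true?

14

Case analysis on a and b:
  a=T, b=T: remaining (c,d,e) ∈ {(F,F,F); (F,F,T)} — 2.
  a=T, b=F: c, d, e free → 2^3 = 8.
  a=F, b=T: a clause becomes empty — 0.
  a=F, b=F: remaining (c,d,e) ∈ {(F,F,F); (F,T,F); (T,F,F); (T,T,F)} — 4.
Total: 2 + 8 + 0 + 4 = 14.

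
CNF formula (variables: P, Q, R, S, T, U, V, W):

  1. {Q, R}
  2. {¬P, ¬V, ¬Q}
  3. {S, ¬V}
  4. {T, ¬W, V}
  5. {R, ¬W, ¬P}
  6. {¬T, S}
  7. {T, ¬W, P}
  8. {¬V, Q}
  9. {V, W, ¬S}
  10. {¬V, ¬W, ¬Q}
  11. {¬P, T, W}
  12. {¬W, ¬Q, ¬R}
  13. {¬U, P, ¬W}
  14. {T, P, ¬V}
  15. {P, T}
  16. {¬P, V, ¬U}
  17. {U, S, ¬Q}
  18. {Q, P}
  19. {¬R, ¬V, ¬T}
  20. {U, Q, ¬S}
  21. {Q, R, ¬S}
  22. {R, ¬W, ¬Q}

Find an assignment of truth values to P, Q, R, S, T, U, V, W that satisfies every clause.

Branch on P: take P = False.
  then T is forced to True.
  then S is forced to True.
  then Q is forced to True.
For the remaining variables, R = False, U = False, V = True, W = False works.

P=F  Q=T  R=F  S=T  T=T  U=F  V=T  W=F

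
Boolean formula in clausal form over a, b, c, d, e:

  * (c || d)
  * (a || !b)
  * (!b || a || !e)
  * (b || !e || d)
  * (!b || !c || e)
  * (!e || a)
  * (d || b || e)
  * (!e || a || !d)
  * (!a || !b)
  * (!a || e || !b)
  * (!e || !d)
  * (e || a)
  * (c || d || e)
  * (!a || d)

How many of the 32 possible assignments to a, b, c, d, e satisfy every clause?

Satisfying assignments:
  a=1 b=0 c=0 d=1 e=0
  a=1 b=0 c=1 d=1 e=0
Count: 2.

2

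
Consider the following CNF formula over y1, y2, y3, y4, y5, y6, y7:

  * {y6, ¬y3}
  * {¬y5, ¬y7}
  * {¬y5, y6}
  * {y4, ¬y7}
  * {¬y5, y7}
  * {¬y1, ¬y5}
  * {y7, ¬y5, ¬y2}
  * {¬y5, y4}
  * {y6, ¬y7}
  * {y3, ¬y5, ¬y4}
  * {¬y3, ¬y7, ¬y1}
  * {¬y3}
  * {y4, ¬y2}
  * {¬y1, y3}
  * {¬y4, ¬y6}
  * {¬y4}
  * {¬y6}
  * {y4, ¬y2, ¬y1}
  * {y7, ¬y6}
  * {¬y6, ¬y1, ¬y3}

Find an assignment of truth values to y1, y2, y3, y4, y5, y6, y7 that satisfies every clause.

y1=F, y2=F, y3=F, y4=F, y5=F, y6=F, y7=F

Check each clause:
  1. {¬y3, y6} — ¬y3 is true.
  2. {¬y5, ¬y7} — ¬y7 is true.
  3. {y6, ¬y5} — ¬y5 is true.
  4. {y4, ¬y7} — ¬y7 is true.
  5. {¬y5, y7} — ¬y5 is true.
  6. {¬y1, ¬y5} — ¬y5 is true.
  7. {¬y2, y7, ¬y5} — ¬y5 is true.
  8. {y4, ¬y5} — ¬y5 is true.
  9. {¬y7, y6} — ¬y7 is true.
  10. {¬y4, y3, ¬y5} — ¬y4 is true.
  11. {¬y1, ¬y7, ¬y3} — ¬y7 is true.
  12. {¬y3} — ¬y3 is true.
  13. {¬y2, y4} — ¬y2 is true.
  14. {y3, ¬y1} — ¬y1 is true.
  15. {¬y4, ¬y6} — ¬y6 is true.
  16. {¬y4} — ¬y4 is true.
  17. {¬y6} — ¬y6 is true.
  18. {¬y1, ¬y2, y4} — ¬y2 is true.
  19. {¬y6, y7} — ¬y6 is true.
  20. {¬y1, ¬y6, ¬y3} — ¬y6 is true.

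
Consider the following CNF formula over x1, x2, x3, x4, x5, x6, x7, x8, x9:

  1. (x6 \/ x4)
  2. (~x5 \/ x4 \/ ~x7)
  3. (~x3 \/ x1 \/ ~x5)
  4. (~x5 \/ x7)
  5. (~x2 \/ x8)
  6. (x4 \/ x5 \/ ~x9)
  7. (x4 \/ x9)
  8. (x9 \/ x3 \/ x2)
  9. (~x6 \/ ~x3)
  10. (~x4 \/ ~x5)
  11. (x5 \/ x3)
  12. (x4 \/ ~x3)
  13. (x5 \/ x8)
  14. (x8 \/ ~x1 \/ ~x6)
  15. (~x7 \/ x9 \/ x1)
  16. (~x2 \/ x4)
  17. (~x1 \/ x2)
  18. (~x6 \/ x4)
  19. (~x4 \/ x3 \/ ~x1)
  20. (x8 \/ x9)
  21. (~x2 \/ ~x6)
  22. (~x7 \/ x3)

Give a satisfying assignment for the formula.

x1 = False, x2 = True, x3 = True, x4 = True, x5 = False, x6 = False, x7 = False, x8 = True, x9 = False

Check each clause:
  1. (x4 \/ x6) — x4 is true.
  2. (x4 \/ ~x5 \/ ~x7) — ~x7 is true.
  3. (~x3 \/ x1 \/ ~x5) — ~x5 is true.
  4. (x7 \/ ~x5) — ~x5 is true.
  5. (~x2 \/ x8) — x8 is true.
  6. (x4 \/ ~x9 \/ x5) — x4 is true.
  7. (x4 \/ x9) — x4 is true.
  8. (x2 \/ x9 \/ x3) — x2 is true.
  9. (~x3 \/ ~x6) — ~x6 is true.
  10. (~x4 \/ ~x5) — ~x5 is true.
  11. (x5 \/ x3) — x3 is true.
  12. (~x3 \/ x4) — x4 is true.
  13. (x5 \/ x8) — x8 is true.
  14. (~x1 \/ ~x6 \/ x8) — x8 is true.
  15. (x1 \/ ~x7 \/ x9) — ~x7 is true.
  16. (~x2 \/ x4) — x4 is true.
  17. (x2 \/ ~x1) — x2 is true.
  18. (~x6 \/ x4) — ~x6 is true.
  19. (~x4 \/ ~x1 \/ x3) — x3 is true.
  20. (x9 \/ x8) — x8 is true.
  21. (~x6 \/ ~x2) — ~x6 is true.
  22. (x3 \/ ~x7) — ~x7 is true.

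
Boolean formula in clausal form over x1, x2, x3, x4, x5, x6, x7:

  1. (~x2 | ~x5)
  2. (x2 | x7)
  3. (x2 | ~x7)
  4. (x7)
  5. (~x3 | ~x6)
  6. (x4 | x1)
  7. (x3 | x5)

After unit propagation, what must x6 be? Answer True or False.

False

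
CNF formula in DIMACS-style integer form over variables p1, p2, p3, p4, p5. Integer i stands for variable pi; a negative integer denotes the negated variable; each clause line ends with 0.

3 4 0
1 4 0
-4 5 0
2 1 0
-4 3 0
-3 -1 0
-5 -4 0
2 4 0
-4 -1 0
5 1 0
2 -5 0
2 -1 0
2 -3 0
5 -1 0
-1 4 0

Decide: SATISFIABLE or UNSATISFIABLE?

p1 = True:
  propagation gives p3=False, p4=True; an empty clause results — contradiction.
p1 = False:
  propagation gives p4=True, p5=True; an empty clause results — contradiction.
Every branch closes, so no satisfying assignment exists.

UNSATISFIABLE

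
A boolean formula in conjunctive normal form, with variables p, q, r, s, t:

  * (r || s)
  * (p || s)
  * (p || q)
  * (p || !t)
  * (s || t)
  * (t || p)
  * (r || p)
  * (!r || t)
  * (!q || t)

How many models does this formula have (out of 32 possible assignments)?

7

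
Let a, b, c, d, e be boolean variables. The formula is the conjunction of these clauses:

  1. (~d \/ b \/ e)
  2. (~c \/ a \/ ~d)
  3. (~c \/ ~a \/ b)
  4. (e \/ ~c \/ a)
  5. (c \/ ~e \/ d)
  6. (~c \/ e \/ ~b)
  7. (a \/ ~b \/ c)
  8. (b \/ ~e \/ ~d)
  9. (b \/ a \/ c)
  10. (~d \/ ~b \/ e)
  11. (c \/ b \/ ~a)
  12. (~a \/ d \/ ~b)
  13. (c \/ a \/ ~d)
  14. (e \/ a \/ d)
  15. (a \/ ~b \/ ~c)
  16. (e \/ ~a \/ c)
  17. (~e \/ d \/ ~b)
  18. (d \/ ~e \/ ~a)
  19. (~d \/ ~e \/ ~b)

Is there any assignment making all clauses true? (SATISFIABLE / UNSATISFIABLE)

Try a = False.
The remaining clauses are satisfied by b = False, c = True, d = False, e = True.
Every clause has at least one true literal under this assignment.
So a=False, b=False, c=True, d=False, e=True is a satisfying assignment.

SATISFIABLE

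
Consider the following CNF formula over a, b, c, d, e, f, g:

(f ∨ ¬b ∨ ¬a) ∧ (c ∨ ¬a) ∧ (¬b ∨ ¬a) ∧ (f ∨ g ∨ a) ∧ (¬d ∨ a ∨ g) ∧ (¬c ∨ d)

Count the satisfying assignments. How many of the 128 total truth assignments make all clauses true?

Split on a, then b.
  a=T, b=T: a clause becomes empty — 0.
  a=T, b=F: forces c=T; d=T; e, f, g free → 2^3 = 8.
  a=F, b=T: e free; 7 ways for (c,d,f,g) × 2^1 = 14.
  a=F, b=F: e free; 7 ways for (c,d,f,g) × 2^1 = 14.
Total: 0 + 8 + 14 + 14 = 36.

36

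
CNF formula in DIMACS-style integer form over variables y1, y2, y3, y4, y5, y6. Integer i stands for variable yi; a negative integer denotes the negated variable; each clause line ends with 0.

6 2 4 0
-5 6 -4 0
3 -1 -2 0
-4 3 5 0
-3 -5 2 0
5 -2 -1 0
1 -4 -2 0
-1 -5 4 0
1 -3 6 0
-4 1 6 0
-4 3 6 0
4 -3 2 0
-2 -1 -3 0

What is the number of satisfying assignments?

Case analysis on y4 and y1:
  y4=T, y1=T: remaining (y2,y3,y5,y6) ∈ {(F,F,T,T); (F,T,F,F); (F,T,F,T)} — 3.
  y4=T, y1=F: remaining (y2,y3,y5,y6) ∈ {(F,F,T,T); (F,T,F,T)} — 2.
  y4=F, y1=T: remaining (y2,y3,y5,y6) ∈ {(F,F,F,T)} — 1.
  y4=F, y1=F: y5 free; 4 ways for (y2,y3,y6) × 2^1 = 8.
Total: 3 + 2 + 1 + 8 = 14.

14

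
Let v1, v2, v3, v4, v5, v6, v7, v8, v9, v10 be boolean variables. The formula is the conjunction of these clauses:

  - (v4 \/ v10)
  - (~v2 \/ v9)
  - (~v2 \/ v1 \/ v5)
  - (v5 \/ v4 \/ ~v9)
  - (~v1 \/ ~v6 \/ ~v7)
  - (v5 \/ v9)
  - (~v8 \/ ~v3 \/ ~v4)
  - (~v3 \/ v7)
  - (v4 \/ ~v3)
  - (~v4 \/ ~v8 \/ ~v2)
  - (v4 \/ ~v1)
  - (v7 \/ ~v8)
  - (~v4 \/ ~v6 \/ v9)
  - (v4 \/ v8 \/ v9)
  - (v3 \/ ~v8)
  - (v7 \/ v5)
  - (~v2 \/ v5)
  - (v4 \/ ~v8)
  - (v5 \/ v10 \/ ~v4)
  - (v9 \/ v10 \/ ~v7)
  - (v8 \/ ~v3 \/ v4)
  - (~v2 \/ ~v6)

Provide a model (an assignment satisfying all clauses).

v2 occurs only negated in the remaining clauses — set v2 = False.
Pure literal: v6 appears only negated; assign v6 = False.
Set v1 = False and propagate.
Branch on v3: take v3 = True.
  then v7 is forced to True.
  then v4 is forced to True.
  then v8 is forced to False.
For the remaining variables, v5 = False, v9 = True, v10 = True works.
Every clause has at least one true literal under this assignment.

v1 = F, v2 = F, v3 = T, v4 = T, v5 = F, v6 = F, v7 = T, v8 = F, v9 = T, v10 = T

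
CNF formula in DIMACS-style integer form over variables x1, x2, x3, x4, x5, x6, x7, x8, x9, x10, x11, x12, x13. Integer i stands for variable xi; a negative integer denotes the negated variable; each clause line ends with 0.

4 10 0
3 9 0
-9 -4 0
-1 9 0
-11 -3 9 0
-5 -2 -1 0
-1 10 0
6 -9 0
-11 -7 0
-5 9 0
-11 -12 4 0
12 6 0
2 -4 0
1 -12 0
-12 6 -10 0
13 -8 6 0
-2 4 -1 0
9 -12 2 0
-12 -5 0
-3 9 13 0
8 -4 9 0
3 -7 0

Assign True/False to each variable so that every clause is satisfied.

x1 = T, x2 = F, x3 = T, x4 = F, x5 = T, x6 = T, x7 = F, x8 = F, x9 = T, x10 = T, x11 = F, x12 = F, x13 = T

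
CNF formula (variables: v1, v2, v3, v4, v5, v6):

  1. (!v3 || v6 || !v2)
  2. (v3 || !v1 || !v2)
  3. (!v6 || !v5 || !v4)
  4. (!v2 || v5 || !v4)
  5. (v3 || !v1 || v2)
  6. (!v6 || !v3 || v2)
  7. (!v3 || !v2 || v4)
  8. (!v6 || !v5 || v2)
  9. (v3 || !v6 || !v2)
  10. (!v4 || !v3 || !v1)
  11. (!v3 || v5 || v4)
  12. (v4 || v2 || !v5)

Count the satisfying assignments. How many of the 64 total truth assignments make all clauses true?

10

Case analysis on v2 and v3:
  v2=T, v3=T: a clause becomes empty — 0.
  v2=T, v3=F: remaining (v1,v4,v5,v6) ∈ {(F,F,F,F); (F,F,T,F); (F,T,T,F)} — 3.
  v2=F, v3=T: remaining (v1,v4,v5,v6) ∈ {(F,T,F,F); (F,T,T,F)} — 2.
  v2=F, v3=F: 5 of the 16 assignments to (v1,v4,v5,v6) work.
Total: 0 + 3 + 2 + 5 = 10.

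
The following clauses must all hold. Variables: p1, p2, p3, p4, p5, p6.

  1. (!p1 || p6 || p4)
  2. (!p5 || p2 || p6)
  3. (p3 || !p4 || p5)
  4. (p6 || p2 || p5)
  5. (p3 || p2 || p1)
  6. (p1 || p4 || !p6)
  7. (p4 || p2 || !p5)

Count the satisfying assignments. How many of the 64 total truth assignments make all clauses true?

27

Case analysis on p2 and p4:
  p2=T, p4=T: p1, p6 free; 3 ways for (p3,p5) × 2^2 = 12.
  p2=T, p4=F: p3, p5 free; 2 ways for (p1,p6) × 2^2 = 8.
  p2=F, p4=T: 5 of the 16 assignments to (p1,p3,p5,p6) work.
  p2=F, p4=F: remaining (p1,p3,p5,p6) ∈ {(T,F,F,T); (T,T,F,T)} — 2.
Total: 12 + 8 + 5 + 2 = 27.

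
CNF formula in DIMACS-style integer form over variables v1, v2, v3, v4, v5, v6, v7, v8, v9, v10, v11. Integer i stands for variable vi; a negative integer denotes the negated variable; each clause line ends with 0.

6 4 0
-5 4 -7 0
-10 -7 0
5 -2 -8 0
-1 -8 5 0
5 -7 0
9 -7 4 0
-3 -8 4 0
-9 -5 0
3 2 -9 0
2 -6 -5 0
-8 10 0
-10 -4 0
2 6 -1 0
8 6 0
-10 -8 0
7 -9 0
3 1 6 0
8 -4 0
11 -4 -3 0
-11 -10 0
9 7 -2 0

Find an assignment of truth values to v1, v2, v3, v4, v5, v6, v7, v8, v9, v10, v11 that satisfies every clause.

v1=1, v2=0, v3=0, v4=0, v5=0, v6=1, v7=0, v8=0, v9=0, v10=0, v11=0

Check each clause:
  1. (v6 OR v4) — v6 is true.
  2. (v4 OR NOT v7 OR NOT v5) — NOT v7 is true.
  3. (NOT v10 OR NOT v7) — NOT v7 is true.
  4. (NOT v8 OR NOT v2 OR v5) — NOT v8 is true.
  5. (NOT v8 OR v5 OR NOT v1) — NOT v8 is true.
  6. (NOT v7 OR v5) — NOT v7 is true.
  7. (NOT v7 OR v4 OR v9) — NOT v7 is true.
  8. (NOT v8 OR v4 OR NOT v3) — NOT v8 is true.
  9. (NOT v9 OR NOT v5) — NOT v5 is true.
  10. (NOT v9 OR v3 OR v2) — NOT v9 is true.
  11. (NOT v6 OR NOT v5 OR v2) — NOT v5 is true.
  12. (v10 OR NOT v8) — NOT v8 is true.
  13. (NOT v10 OR NOT v4) — NOT v4 is true.
  14. (v6 OR v2 OR NOT v1) — v6 is true.
  15. (v6 OR v8) — v6 is true.
  16. (NOT v8 OR NOT v10) — NOT v8 is true.
  17. (NOT v9 OR v7) — NOT v9 is true.
  18. (v1 OR v3 OR v6) — v1 is true.
  19. (NOT v4 OR v8) — NOT v4 is true.
  20. (NOT v4 OR NOT v3 OR v11) — NOT v4 is true.
  21. (NOT v11 OR NOT v10) — NOT v11 is true.
  22. (v9 OR NOT v2 OR v7) — NOT v2 is true.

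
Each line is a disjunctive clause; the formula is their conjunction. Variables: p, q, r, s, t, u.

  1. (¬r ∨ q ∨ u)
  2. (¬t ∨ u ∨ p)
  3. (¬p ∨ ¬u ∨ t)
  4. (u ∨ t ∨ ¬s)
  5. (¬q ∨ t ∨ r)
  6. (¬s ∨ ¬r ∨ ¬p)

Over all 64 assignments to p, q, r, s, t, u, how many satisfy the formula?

29

Split on t, then u.
  t=1, u=1: q free; 7 ways for (p,r,s) × 2^1 = 14.
  t=1, u=0: 5 of the 16 assignments to (p,q,r,s) work.
  t=0, u=1: s free; 3 ways for (p,q,r) × 2^1 = 6.
  t=0, u=0: remaining (p,q,r,s) ∈ {(0,0,0,0); (0,1,1,0); (1,0,0,0); (1,1,1,0)} — 4.
Total: 14 + 5 + 6 + 4 = 29.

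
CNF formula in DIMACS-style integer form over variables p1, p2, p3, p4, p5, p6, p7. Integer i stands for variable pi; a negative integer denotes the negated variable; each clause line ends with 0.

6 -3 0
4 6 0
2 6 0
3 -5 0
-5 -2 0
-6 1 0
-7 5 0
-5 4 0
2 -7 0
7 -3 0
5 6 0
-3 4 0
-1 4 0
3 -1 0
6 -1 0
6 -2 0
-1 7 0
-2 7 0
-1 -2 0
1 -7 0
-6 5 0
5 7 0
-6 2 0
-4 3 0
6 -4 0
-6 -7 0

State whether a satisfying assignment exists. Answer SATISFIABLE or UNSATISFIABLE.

UNSATISFIABLE

p6 = True:
  propagation gives p1=True, p4=True, p3=True, p7=True; an empty clause results — contradiction.
p6 = False:
  propagation gives p3=False, p4=True; an empty clause results — contradiction.
Every branch closes, so no satisfying assignment exists.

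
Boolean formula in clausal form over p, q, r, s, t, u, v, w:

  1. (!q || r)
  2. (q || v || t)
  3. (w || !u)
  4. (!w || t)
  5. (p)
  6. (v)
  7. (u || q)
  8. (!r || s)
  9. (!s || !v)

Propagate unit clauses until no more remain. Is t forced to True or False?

Unit clause (p) sets p = True.
(v) is a unit clause: v = True.
In (!v || !s), !v is now false; !s must hold, so s = False.
(s || !r) with s = False leaves only !r, so r = False.
In (r || !q), r is now false; !q must hold, so q = False.
(q || u) with q = False leaves only u, so u = True.
(w || !u): since u = True, the clause reduces to (w). w = True.
From (t || !w) and w = True: t = True.

True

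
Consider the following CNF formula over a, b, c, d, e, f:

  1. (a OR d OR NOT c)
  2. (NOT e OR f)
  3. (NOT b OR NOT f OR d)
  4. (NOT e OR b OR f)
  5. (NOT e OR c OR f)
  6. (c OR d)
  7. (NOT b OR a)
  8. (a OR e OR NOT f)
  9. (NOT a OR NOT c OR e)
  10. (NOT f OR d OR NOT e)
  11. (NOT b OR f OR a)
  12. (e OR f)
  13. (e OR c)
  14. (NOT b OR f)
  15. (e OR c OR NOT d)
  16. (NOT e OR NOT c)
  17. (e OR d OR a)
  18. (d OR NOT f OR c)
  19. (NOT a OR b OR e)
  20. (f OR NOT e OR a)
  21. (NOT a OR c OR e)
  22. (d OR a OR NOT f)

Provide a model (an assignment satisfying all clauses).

a=F, b=F, c=F, d=T, e=T, f=T

Check each clause:
  1. (a OR d OR NOT c) — d is true.
  2. (NOT e OR f) — f is true.
  3. (NOT b OR NOT f OR d) — d is true.
  4. (f OR NOT e OR b) — f is true.
  5. (c OR NOT e OR f) — f is true.
  6. (d OR c) — d is true.
  7. (NOT b OR a) — NOT b is true.
  8. (a OR e OR NOT f) — e is true.
  9. (NOT a OR NOT c OR e) — e is true.
  10. (d OR NOT e OR NOT f) — d is true.
  11. (a OR f OR NOT b) — f is true.
  12. (f OR e) — e is true.
  13. (e OR c) — e is true.
  14. (NOT b OR f) — f is true.
  15. (c OR NOT d OR e) — e is true.
  16. (NOT c OR NOT e) — NOT c is true.
  17. (d OR a OR e) — d is true.
  18. (NOT f OR d OR c) — d is true.
  19. (e OR NOT a OR b) — e is true.
  20. (f OR a OR NOT e) — f is true.
  21. (e OR NOT a OR c) — e is true.
  22. (a OR NOT f OR d) — d is true.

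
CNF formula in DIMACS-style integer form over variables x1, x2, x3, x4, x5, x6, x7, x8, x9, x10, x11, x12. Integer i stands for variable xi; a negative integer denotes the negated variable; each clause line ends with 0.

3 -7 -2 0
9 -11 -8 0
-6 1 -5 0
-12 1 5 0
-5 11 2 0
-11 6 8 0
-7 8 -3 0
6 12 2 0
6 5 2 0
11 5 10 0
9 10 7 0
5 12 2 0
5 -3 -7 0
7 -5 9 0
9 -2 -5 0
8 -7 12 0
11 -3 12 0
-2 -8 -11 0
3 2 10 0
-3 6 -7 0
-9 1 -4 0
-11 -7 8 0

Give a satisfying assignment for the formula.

x1 = T  x2 = F  x3 = F  x4 = F  x5 = F  x6 = T  x7 = F  x8 = F  x9 = F  x10 = T  x11 = T  x12 = T

Check each clause:
  1. (NOT x7 OR NOT x2 OR x3) — NOT x7 is true.
  2. (NOT x11 OR x9 OR NOT x8) — NOT x8 is true.
  3. (x1 OR NOT x6 OR NOT x5) — x1 is true.
  4. (x1 OR NOT x12 OR x5) — x1 is true.
  5. (x2 OR x11 OR NOT x5) — x11 is true.
  6. (x6 OR NOT x11 OR x8) — x6 is true.
  7. (x8 OR NOT x3 OR NOT x7) — NOT x7 is true.
  8. (x12 OR x2 OR x6) — x12 is true.
  9. (x2 OR x5 OR x6) — x6 is true.
  10. (x11 OR x5 OR x10) — x10 is true.
  11. (x7 OR x10 OR x9) — x10 is true.
  12. (x5 OR x12 OR x2) — x12 is true.
  13. (NOT x7 OR NOT x3 OR x5) — NOT x7 is true.
  14. (NOT x5 OR x9 OR x7) — NOT x5 is true.
  15. (NOT x2 OR NOT x5 OR x9) — NOT x5 is true.
  16. (x12 OR x8 OR NOT x7) — NOT x7 is true.
  17. (x11 OR NOT x3 OR x12) — x11 is true.
  18. (NOT x2 OR NOT x8 OR NOT x11) — NOT x8 is true.
  19. (x3 OR x10 OR x2) — x10 is true.
  20. (NOT x7 OR x6 OR NOT x3) — NOT x7 is true.
  21. (NOT x9 OR NOT x4 OR x1) — x1 is true.
  22. (x8 OR NOT x7 OR NOT x11) — NOT x7 is true.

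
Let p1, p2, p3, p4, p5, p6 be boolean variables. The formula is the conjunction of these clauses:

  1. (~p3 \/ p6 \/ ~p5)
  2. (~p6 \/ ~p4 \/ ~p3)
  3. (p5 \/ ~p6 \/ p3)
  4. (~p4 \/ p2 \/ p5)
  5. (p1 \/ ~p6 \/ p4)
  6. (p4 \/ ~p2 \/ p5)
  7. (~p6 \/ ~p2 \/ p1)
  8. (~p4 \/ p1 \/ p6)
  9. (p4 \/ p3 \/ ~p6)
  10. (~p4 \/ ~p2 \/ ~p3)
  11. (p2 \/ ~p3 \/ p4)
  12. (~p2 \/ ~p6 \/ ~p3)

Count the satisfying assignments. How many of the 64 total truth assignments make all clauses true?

12

Case analysis on p4 and p6:
  p4=1, p6=1: remaining (p1,p2,p3,p5) ∈ {(0,0,0,1); (1,0,0,1); (1,1,0,1)} — 3.
  p4=1, p6=0: remaining (p1,p2,p3,p5) ∈ {(1,0,0,1); (1,1,0,0); (1,1,0,1)} — 3.
  p4=0, p6=1: a clause becomes empty — 0.
  p4=0, p6=0: p1 free; 3 ways for (p2,p3,p5) × 2^1 = 6.
Total: 3 + 3 + 0 + 6 = 12.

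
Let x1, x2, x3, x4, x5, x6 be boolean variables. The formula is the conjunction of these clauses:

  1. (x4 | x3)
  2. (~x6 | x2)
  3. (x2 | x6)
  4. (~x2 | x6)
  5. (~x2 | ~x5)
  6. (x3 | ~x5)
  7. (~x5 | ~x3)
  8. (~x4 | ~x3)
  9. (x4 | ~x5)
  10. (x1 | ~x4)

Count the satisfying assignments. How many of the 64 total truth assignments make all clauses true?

The models are:
  x1=0 x2=1 x3=1 x4=0 x5=0 x6=1
  x1=1 x2=1 x3=0 x4=1 x5=0 x6=1
  x1=1 x2=1 x3=1 x4=0 x5=0 x6=1
That's 3 in total.

3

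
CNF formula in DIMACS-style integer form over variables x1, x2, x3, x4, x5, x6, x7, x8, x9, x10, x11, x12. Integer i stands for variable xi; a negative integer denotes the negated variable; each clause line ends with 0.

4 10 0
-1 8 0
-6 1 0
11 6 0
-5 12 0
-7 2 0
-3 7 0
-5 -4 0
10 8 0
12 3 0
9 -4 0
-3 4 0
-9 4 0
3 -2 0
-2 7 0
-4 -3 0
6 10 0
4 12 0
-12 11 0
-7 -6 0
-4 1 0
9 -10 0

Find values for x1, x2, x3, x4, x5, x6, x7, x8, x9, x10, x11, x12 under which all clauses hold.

x1=True, x2=False, x3=False, x4=True, x5=False, x6=True, x7=False, x8=True, x9=True, x10=False, x11=True, x12=True

Check each clause:
  1. (x4 OR x10) — x4 is true.
  2. (NOT x1 OR x8) — x8 is true.
  3. (NOT x6 OR x1) — x1 is true.
  4. (x11 OR x6) — x11 is true.
  5. (NOT x5 OR x12) — NOT x5 is true.
  6. (NOT x7 OR x2) — NOT x7 is true.
  7. (x7 OR NOT x3) — NOT x3 is true.
  8. (NOT x4 OR NOT x5) — NOT x5 is true.
  9. (x10 OR x8) — x8 is true.
  10. (x12 OR x3) — x12 is true.
  11. (x9 OR NOT x4) — x9 is true.
  12. (NOT x3 OR x4) — x4 is true.
  13. (NOT x9 OR x4) — x4 is true.
  14. (x3 OR NOT x2) — NOT x2 is true.
  15. (x7 OR NOT x2) — NOT x2 is true.
  16. (NOT x3 OR NOT x4) — NOT x3 is true.
  17. (x10 OR x6) — x6 is true.
  18. (x4 OR x12) — x4 is true.
  19. (x11 OR NOT x12) — x11 is true.
  20. (NOT x6 OR NOT x7) — NOT x7 is true.
  21. (x1 OR NOT x4) — x1 is true.
  22. (NOT x10 OR x9) — x9 is true.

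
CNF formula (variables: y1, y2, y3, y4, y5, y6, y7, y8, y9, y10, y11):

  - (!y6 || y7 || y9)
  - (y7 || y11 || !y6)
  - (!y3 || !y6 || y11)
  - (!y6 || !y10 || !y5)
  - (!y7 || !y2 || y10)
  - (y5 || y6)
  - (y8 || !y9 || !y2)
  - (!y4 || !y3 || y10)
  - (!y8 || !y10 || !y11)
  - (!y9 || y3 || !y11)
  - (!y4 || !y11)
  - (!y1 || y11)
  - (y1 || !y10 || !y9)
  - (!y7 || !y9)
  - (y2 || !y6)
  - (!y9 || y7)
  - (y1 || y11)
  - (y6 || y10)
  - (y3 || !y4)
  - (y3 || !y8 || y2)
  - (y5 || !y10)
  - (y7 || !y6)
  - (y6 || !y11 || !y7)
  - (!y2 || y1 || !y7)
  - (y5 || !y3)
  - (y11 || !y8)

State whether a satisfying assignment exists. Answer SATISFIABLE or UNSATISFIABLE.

SATISFIABLE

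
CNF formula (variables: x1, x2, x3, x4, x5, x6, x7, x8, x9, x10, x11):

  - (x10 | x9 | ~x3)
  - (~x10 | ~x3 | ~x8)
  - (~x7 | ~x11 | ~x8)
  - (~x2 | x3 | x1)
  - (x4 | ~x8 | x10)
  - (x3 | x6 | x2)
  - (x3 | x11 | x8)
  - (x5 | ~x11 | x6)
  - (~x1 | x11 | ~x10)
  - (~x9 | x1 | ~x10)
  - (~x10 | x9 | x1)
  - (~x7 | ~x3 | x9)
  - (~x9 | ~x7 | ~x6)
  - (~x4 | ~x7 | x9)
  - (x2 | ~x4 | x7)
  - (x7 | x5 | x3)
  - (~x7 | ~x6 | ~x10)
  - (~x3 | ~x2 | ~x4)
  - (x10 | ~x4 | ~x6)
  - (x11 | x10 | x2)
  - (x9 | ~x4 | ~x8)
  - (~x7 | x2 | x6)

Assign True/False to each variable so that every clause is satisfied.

x1 = False, x2 = True, x3 = True, x4 = False, x5 = False, x6 = False, x7 = True, x8 = False, x9 = True, x10 = False, x11 = False

Check each clause:
  1. (x9 | ~x3 | x10) — x9 is true.
  2. (~x3 | ~x10 | ~x8) — ~x8 is true.
  3. (~x7 | ~x11 | ~x8) — ~x8 is true.
  4. (x1 | ~x2 | x3) — x3 is true.
  5. (~x8 | x10 | x4) — ~x8 is true.
  6. (x3 | x2 | x6) — x2 is true.
  7. (x3 | x8 | x11) — x3 is true.
  8. (x5 | x6 | ~x11) — ~x11 is true.
  9. (~x10 | ~x1 | x11) — ~x10 is true.
  10. (x1 | ~x9 | ~x10) — ~x10 is true.
  11. (x1 | x9 | ~x10) — ~x10 is true.
  12. (~x3 | ~x7 | x9) — x9 is true.
  13. (~x6 | ~x7 | ~x9) — ~x6 is true.
  14. (x9 | ~x7 | ~x4) — x9 is true.
  15. (x7 | x2 | ~x4) — x2 is true.
  16. (x3 | x5 | x7) — x3 is true.
  17. (~x10 | ~x7 | ~x6) — ~x6 is true.
  18. (~x2 | ~x3 | ~x4) — ~x4 is true.
  19. (~x6 | x10 | ~x4) — ~x6 is true.
  20. (x10 | x2 | x11) — x2 is true.
  21. (~x8 | ~x4 | x9) — ~x8 is true.
  22. (~x7 | x2 | x6) — x2 is true.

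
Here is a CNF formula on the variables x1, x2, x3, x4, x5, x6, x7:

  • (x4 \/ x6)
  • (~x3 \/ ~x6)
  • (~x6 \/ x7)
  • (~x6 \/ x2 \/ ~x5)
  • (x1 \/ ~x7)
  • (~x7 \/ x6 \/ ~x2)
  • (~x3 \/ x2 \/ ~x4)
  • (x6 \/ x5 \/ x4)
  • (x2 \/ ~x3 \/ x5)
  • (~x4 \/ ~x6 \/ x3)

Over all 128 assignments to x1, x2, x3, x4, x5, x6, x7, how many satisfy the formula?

17

Split on x6, then x2.
  x6=1, x2=1: remaining (x1,x3,x4,x5,x7) ∈ {(1,0,0,0,1); (1,0,0,1,1)} — 2.
  x6=1, x2=0: remaining (x1,x3,x4,x5,x7) ∈ {(1,0,0,0,1)} — 1.
  x6=0, x2=1: forces x4=1; x7=0; x1, x3, x5 free → 2^3 = 8.
  x6=0, x2=0: x5 free; 3 ways for (x1,x3,x4,x7) × 2^1 = 6.
Total: 2 + 1 + 8 + 6 = 17.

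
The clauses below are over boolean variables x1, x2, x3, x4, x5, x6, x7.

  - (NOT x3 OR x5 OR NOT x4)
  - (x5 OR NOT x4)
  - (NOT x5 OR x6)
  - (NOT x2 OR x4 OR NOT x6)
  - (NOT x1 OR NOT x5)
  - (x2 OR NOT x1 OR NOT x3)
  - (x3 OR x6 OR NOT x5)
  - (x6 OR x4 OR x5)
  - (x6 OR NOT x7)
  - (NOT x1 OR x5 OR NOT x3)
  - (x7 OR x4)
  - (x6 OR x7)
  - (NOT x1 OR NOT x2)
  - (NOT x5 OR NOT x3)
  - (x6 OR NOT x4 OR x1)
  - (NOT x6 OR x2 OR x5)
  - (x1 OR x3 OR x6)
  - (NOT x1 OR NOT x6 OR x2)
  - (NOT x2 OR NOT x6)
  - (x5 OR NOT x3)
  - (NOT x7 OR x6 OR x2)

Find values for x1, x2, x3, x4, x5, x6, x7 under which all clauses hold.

x1 = False, x2 = False, x3 = False, x4 = True, x5 = True, x6 = True, x7 = True

Try x1 = False.
Set x2 = False and propagate.
Set x3 = False and propagate.
  then x6 is forced to True.
  then x5 is forced to True.
The remaining clauses are satisfied by x4 = True, x7 = True.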